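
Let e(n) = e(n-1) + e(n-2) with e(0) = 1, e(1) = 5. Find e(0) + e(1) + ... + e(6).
Computing the sequence terms: 1, 5, 6, 11, 17, 28, 45
Adding these values together:

113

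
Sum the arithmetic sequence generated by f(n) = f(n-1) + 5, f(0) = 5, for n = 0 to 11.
Computing the sequence terms: 5, 10, 15, 20, 25, 30, 35, 40, 45, 50, 55, 60
Adding these values together:

390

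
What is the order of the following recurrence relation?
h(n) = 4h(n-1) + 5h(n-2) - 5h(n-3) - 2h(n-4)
The order is the largest lag k for which h(n-k) appears. Here the deepest term is h(n-4), so the order is 4.

Order 4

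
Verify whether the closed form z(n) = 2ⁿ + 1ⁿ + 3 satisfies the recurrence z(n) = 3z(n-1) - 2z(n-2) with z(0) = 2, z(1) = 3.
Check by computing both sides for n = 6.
From the recurrence with z(0) = 2, z(1) = 3:
  z(0) = 2, z(1) = 3, z(2) = 5, z(3) = 9, z(4) = 17, z(5) = 33, z(6) = 65
  so the recurrence gives z(6) = 65.
From the proposed closed form z(n) = 2ⁿ + 1ⁿ + 3:
  z(6) = 68.
The recurrence gives 65 but the closed form gives 68, so the closed form does not satisfy the recurrence.

No, the closed form is incorrect.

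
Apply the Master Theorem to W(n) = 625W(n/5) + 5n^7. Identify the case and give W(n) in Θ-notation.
Master Theorem template: W(n) = a·W(n/b) + f(n).
Here: a=625, b=5, f(n)=5n^7
Compute log_b(a) = log_5(625) = 4.
f(n) = 5n^7 = Ω(n^(4+ε)) with ε = 3, and the regularity condition holds (a·f(n/b) = (a/b^7)·f(n) with a/b^7 = 5^-3 < 1). Case 3: W(n) = Θ(f(n)) = Θ(n^7).

Case 3: W(n) = Θ(n^7)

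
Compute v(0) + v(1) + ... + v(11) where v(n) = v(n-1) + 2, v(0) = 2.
Computing the sequence terms: 2, 4, 6, 8, 10, 12, 14, 16, 18, 20, 22, 24
Adding these values together:

156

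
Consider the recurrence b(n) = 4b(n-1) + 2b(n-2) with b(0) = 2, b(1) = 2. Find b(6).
Computing the sequence terms:
2, 2, 12, 52, 232, 1032, 4592

4592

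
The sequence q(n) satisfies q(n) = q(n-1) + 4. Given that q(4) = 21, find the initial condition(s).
q(4) = q(0) + 4·4, so q(0) = 21 - 16 = 5.

q(0) = 5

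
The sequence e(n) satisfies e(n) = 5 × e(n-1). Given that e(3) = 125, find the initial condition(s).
In general e(n) = 5ⁿ · e(0). At n = 3: e(0) = e(3) / 5^3 = 125 / 125 = 1.

e(0) = 1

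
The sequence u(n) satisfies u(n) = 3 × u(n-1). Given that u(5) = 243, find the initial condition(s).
In general u(n) = 3ⁿ · u(0). At n = 5: u(0) = u(5) / 3^5 = 243 / 243 = 1.

u(0) = 1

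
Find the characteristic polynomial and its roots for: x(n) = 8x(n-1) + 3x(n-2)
Substitute x(n) = rⁿ and divide through by rⁿ⁻²: r² - 8r - 3 = 0
Discriminant: 8² + 4·3 = 76, not a perfect square, so by the quadratic formula r = (8 ± √76)/2.
General solution: x(n) = A·r₁ⁿ + B·r₂ⁿ where r₁,r₂ = (8 ± √76)/2

Characteristic: r² - 8r - 3 = 0, Roots: r = (8 ± √76)/2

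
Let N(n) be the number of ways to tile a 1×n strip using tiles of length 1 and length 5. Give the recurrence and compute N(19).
Condition on the last tile: it has length 1 (leaving a 1×(n-1) strip) or length 5 (leaving a 1×(n-5) strip), so N(n) = N(n-1) + N(n-5) (order-5 linear recurrence).
For 0 ≤ i < 5 only unit tiles fit, so N(i) = 1.
Iterating the recurrence: N(5) = 2, N(6) = 3, N(7) = 4, N(8) = 5, N(9) = 6, N(10) = 8, N(11) = 11, N(12) = 15, N(13) = 20, N(14) = 26, N(15) = 34, N(16) = 45, N(17) = 60, N(18) = 80, N(19) = 106.

N(n) = N(n-1) + N(n-5), with N(i) = 1 for 0 ≤ i < 5; N(19) = 106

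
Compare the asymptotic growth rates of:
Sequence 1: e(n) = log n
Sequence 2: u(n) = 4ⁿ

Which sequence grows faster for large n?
Comparing growth rates:
Growth-rate hierarchy: log n ≺ any polynomial ≺ any exponential cⁿ (c>1) ≺ n! ≺ nⁿ.
exponential base 4 dominates logarithmic asymptotically.

u(n) grows faster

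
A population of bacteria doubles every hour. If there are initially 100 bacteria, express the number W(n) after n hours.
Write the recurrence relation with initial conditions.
Each hour multiplies the count by 2, so the count after n hours depends only on the count after n-1 hours: W(n) = 2 × W(n-1). The starting count gives W(0) = 100.
Unrolling n times gives the closed form W(n) = 100 × 2ⁿ.

W(n) = 2 × W(n-1), W(0) = 100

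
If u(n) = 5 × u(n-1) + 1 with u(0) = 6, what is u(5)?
Computing step by step:
u(0) = 6
u(1) = 5 × 6 + 1 = 31
u(2) = 5 × 31 + 1 = 156
u(3) = 5 × 156 + 1 = 781
u(4) = 5 × 781 + 1 = 3906
u(5) = 5 × 3906 + 1 = 19531

19531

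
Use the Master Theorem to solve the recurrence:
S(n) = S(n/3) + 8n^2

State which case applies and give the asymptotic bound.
Master Theorem template: S(n) = a·S(n/b) + f(n).
Here: a=1, b=3, f(n)=8n^2
Compute log_b(a) = log_3(1) = 0.
f(n) = 8n^2 = Ω(n^(0+ε)) with ε = 2, and the regularity condition holds (a·f(n/b) = (a/b^2)·f(n) with a/b^2 = 3^-2 < 1). Case 3: S(n) = Θ(f(n)) = Θ(n^2).

Case 3: S(n) = Θ(n^2)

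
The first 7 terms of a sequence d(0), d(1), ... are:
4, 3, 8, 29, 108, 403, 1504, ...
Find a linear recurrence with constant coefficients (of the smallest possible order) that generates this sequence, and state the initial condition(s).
Look for the lowest-order linear relation among consecutive terms.
Observation: d(n) - 4·d(n-1) - (-1)·d(n-2) = 0 holds for the shown terms, and no order-1 relation d(n) = α·d(n-1) + β fits.
Check at n=3: 4·8 + (-1)·3 = 29. ✓

d(n) = 4d(n-1) - d(n-2), d(0) = 4, d(1) = 3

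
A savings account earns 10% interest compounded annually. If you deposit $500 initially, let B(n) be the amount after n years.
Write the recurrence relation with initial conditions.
Each year the balance grows by 10%, i.e. is multiplied by 1 + 10/100 = 1.1, so B(n) = 1.1 × B(n-1). The initial deposit gives B(0) = 500.
Unrolling gives the closed form B(n) = 500 × (1.1)ⁿ.

B(n) = 1.1 × B(n-1), B(0) = 500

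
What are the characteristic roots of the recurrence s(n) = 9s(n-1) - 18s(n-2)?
Substitute s(n) = rⁿ and divide through by rⁿ⁻²: r² - 9r + 18 = 0
Factor: (r - 3)(r - 6) = 0, so r = 3, 6.
General solution: s(n) = A·3ⁿ + B·6ⁿ

Characteristic: r² - 9r + 18 = 0, Roots: r = 3, 6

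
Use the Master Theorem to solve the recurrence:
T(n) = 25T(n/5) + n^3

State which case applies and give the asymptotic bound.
Master Theorem template: T(n) = a·T(n/b) + f(n).
Here: a=25, b=5, f(n)=n^3
Compute log_b(a) = log_5(25) = 2.
f(n) = n^3 = Ω(n^(2+ε)) with ε = 1, and the regularity condition holds (a·f(n/b) = (a/b^3)·f(n) with a/b^3 = 5^-1 < 1). Case 3: T(n) = Θ(f(n)) = Θ(n^3).

Case 3: T(n) = Θ(n^3)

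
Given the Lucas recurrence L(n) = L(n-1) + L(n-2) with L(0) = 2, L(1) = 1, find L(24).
Computing the sequence terms:
2, 1, 3, 4, 7, 11, 18, 29, 47, 76, 123, 199, 322, 521, 843, 1364, 2207, 3571, 5778, 9349, 15127, 24476, 39603, 64079, 103682

103682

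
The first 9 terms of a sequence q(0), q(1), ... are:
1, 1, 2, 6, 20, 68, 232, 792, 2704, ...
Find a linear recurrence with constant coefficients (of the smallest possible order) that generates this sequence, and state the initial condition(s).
Look for the lowest-order linear relation among consecutive terms.
Observation: q(n) - 4·q(n-1) - (-2)·q(n-2) = 0 holds for the shown terms, and no order-1 relation q(n) = α·q(n-1) + β fits.
Check at n=3: 4·2 + (-2)·1 = 6. ✓

q(n) = 4q(n-1) - 2q(n-2), q(0) = 1, q(1) = 1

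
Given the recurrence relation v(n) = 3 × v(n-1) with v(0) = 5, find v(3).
Computing step by step:
v(0) = 5
v(1) = 3 × 5 = 15
v(2) = 3 × 15 = 45
v(3) = 3 × 45 = 135

135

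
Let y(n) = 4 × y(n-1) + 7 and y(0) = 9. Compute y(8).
Computing step by step:
y(0) = 9
y(1) = 4 × 9 + 7 = 43
y(2) = 4 × 43 + 7 = 179
y(3) = 4 × 179 + 7 = 723
y(4) = 4 × 723 + 7 = 2899
y(5) = 4 × 2899 + 7 = 11603
y(6) = 4 × 11603 + 7 = 46419
y(7) = 4 × 46419 + 7 = 185683
y(8) = 4 × 185683 + 7 = 742739

742739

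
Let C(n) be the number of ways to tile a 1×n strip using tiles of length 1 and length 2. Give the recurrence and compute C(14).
Condition on the last tile: it has length 1 (leaving a 1×(n-1) strip) or length 2 (leaving a 1×(n-2) strip), so C(n) = C(n-1) + C(n-2) (order-2 linear recurrence).
For 0 ≤ i < 2 only unit tiles fit, so C(i) = 1.
Iterating the recurrence: C(2) = 2, C(3) = 3, C(4) = 5, C(5) = 8, C(6) = 13, C(7) = 21, C(8) = 34, C(9) = 55, C(10) = 89, C(11) = 144, C(12) = 233, C(13) = 377, C(14) = 610.

C(n) = C(n-1) + C(n-2), with C(i) = 1 for 0 ≤ i < 2; C(14) = 610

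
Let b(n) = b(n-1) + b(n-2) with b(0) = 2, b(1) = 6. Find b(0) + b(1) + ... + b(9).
Computing the sequence terms: 2, 6, 8, 14, 22, 36, 58, 94, 152, 246
Adding these values together:

638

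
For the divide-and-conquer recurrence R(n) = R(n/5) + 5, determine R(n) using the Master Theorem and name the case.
Master Theorem template: R(n) = a·R(n/b) + f(n).
Here: a=1, b=5, f(n)=5
Compute log_b(a) = log_5(1) = 0.
f(n) = 5 = Θ(1). Case 2: R(n) = Θ(log n).

Case 2: R(n) = Θ(log n)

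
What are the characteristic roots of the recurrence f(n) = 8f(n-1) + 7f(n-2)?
Substitute f(n) = rⁿ and divide through by rⁿ⁻²: r² - 8r - 7 = 0
Discriminant: 8² + 4·7 = 92, not a perfect square, so by the quadratic formula r = (8 ± √92)/2.
General solution: f(n) = A·r₁ⁿ + B·r₂ⁿ where r₁,r₂ = (8 ± √92)/2

Characteristic: r² - 8r - 7 = 0, Roots: r = (8 ± √92)/2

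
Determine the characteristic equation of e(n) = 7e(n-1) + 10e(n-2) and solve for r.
Substitute e(n) = rⁿ and divide through by rⁿ⁻²: r² - 7r - 10 = 0
Discriminant: 7² + 4·10 = 89, not a perfect square, so by the quadratic formula r = (7 ± √89)/2.
General solution: e(n) = A·r₁ⁿ + B·r₂ⁿ where r₁,r₂ = (7 ± √89)/2

Characteristic: r² - 7r - 10 = 0, Roots: r = (7 ± √89)/2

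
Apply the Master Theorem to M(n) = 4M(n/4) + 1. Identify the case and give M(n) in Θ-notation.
Master Theorem template: M(n) = a·M(n/b) + f(n).
Here: a=4, b=4, f(n)=1
Compute log_b(a) = log_4(4) = 1.
f(n) = 1 = O(n^(1-ε)) with ε = 1. Case 1: M(n) = Θ(n^log_b(a)) = Θ(n).

Case 1: M(n) = Θ(n)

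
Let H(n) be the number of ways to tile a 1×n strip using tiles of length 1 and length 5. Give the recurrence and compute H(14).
Condition on the last tile: it has length 1 (leaving a 1×(n-1) strip) or length 5 (leaving a 1×(n-5) strip), so H(n) = H(n-1) + H(n-5) (order-5 linear recurrence).
For 0 ≤ i < 5 only unit tiles fit, so H(i) = 1.
Iterating the recurrence: H(5) = 2, H(6) = 3, H(7) = 4, H(8) = 5, H(9) = 6, H(10) = 8, H(11) = 11, H(12) = 15, H(13) = 20, H(14) = 26.

H(n) = H(n-1) + H(n-5), with H(i) = 1 for 0 ≤ i < 5; H(14) = 26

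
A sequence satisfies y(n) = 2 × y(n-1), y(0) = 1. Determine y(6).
Computing step by step:
y(0) = 1
y(1) = 2 × 1 = 2
y(2) = 2 × 2 = 4
y(3) = 2 × 4 = 8
y(4) = 2 × 8 = 16
y(5) = 2 × 16 = 32
y(6) = 2 × 32 = 64

64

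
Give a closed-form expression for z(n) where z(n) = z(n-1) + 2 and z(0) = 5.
Recurrence: z(n) = z(n-1) + 2, initial: z(0) = 5.
Each step adds 2, so z(n) = z(0) + 2n = 2n + 5.

z(n) = 2n + 5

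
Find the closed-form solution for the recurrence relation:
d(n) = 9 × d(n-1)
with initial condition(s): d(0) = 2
Recurrence: d(n) = 9 × d(n-1), initial: d(0) = 2.
Each term is 9 times the previous, so this is geometric with ratio 9. After n steps: d(n) = d(0)·9ⁿ = 2·9ⁿ.

d(n) = 2·9ⁿ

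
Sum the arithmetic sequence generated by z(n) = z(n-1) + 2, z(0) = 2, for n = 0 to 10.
Computing the sequence terms: 2, 4, 6, 8, 10, 12, 14, 16, 18, 20, 22
Adding these values together:

132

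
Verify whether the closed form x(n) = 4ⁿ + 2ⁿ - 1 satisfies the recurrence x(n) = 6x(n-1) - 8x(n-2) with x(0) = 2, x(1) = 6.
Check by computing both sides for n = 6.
From the recurrence with x(0) = 2, x(1) = 6:
  x(0) = 2, x(1) = 6, x(2) = 20, x(3) = 72, x(4) = 272, x(5) = 1056, x(6) = 4160
  so the recurrence gives x(6) = 4160.
From the proposed closed form x(n) = 4ⁿ + 2ⁿ - 1:
  x(6) = 4159.
The recurrence gives 4160 but the closed form gives 4159, so the closed form does not satisfy the recurrence.

No, the closed form is incorrect.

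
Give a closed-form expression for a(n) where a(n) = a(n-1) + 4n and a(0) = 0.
Recurrence: a(n) = a(n-1) + 4n, initial: a(0) = 0.
Telescoping: a(n) = a(0) + 4·Σᵢ₌₁ⁿ i = 0 + 4·n(n+1)/2.

a(n) = 4·n(n+1)/2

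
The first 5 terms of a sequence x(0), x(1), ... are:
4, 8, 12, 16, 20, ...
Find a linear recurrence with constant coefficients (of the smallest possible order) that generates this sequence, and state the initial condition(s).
Look for the lowest-order linear relation among consecutive terms.
Observation: consecutive differences are constant (= 4).
Check at n=2: 1·8 + 4 = 12. ✓

x(n) = x(n-1) + 4, x(0) = 4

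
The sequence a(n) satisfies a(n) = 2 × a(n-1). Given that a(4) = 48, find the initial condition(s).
In general a(n) = 2ⁿ · a(0). At n = 4: a(0) = a(4) / 2^4 = 48 / 16 = 3.

a(0) = 3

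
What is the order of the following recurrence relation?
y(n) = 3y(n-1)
The order is the largest lag k for which y(n-k) appears. Here the deepest term is y(n-1), so the order is 1.

Order 1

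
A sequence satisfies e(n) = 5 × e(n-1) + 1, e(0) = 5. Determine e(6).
Computing step by step:
e(0) = 5
e(1) = 5 × 5 + 1 = 26
e(2) = 5 × 26 + 1 = 131
e(3) = 5 × 131 + 1 = 656
e(4) = 5 × 656 + 1 = 3281
e(5) = 5 × 3281 + 1 = 16406
e(6) = 5 × 16406 + 1 = 82031

82031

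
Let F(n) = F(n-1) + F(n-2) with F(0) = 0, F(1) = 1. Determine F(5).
Computing the sequence terms:
0, 1, 1, 2, 3, 5

5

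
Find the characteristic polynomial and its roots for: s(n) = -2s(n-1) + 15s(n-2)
Substitute s(n) = rⁿ and divide through by rⁿ⁻²: r² + 2r - 15 = 0
Factor: (r - 3)(r + 5) = 0, so r = 3, -5.
General solution: s(n) = A·3ⁿ + B·(-5)ⁿ

Characteristic: r² + 2r - 15 = 0, Roots: r = 3, -5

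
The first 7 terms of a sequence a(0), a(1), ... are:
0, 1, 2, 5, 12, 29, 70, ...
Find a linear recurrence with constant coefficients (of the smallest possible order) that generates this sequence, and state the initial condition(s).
Look for the lowest-order linear relation among consecutive terms.
Observation: a(n) - 2·a(n-1) - (1)·a(n-2) = 0 holds for the shown terms, and no order-1 relation a(n) = α·a(n-1) + β fits.
Check at n=3: 2·2 + (1)·1 = 5. ✓

a(n) = 2a(n-1) + a(n-2), a(0) = 0, a(1) = 1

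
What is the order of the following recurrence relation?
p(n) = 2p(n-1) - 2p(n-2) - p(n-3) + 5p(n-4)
The order is the largest lag k for which p(n-k) appears. Here the deepest term is p(n-4), so the order is 4.

Order 4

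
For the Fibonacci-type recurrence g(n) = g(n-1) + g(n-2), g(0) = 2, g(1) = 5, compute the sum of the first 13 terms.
Computing the sequence terms: 2, 5, 7, 12, 19, 31, 50, 81, 131, 212, 343, 555, 898
Adding these values together:

2346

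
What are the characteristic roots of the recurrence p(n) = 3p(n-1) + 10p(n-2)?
Substitute p(n) = rⁿ and divide through by rⁿ⁻²: r² - 3r - 10 = 0
Factor: (r - 5)(r + 2) = 0, so r = 5, -2.
General solution: p(n) = A·5ⁿ + B·(-2)ⁿ

Characteristic: r² - 3r - 10 = 0, Roots: r = 5, -2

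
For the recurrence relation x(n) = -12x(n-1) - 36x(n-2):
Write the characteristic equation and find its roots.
Substitute x(n) = rⁿ and divide through by rⁿ⁻²: r² + 12r + 36 = 0
Factor: (r + 6)² = 0, so r = -6 (double root).
General solution: x(n) = (A + Bn)·(-6)ⁿ

Characteristic: r² + 12r + 36 = 0, Roots: r = -6 (double root)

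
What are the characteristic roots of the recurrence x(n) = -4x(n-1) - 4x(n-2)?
Substitute x(n) = rⁿ and divide through by rⁿ⁻²: r² + 4r + 4 = 0
Factor: (r + 2)² = 0, so r = -2 (double root).
General solution: x(n) = (A + Bn)·(-2)ⁿ

Characteristic: r² + 4r + 4 = 0, Roots: r = -2 (double root)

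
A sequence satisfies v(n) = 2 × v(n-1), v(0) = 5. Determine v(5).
Computing step by step:
v(0) = 5
v(1) = 2 × 5 = 10
v(2) = 2 × 10 = 20
v(3) = 2 × 20 = 40
v(4) = 2 × 40 = 80
v(5) = 2 × 80 = 160

160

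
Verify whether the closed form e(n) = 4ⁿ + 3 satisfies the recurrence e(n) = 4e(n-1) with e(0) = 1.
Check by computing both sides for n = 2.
From the recurrence with e(0) = 1:
  e(0) = 1, e(1) = 4, e(2) = 16
  so the recurrence gives e(2) = 16.
From the proposed closed form e(n) = 4ⁿ + 3:
  e(2) = 19.
The recurrence gives 16 but the closed form gives 19, so the closed form does not satisfy the recurrence.

No, the closed form is incorrect.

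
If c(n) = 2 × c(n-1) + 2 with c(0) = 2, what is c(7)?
Computing step by step:
c(0) = 2
c(1) = 2 × 2 + 2 = 6
c(2) = 2 × 6 + 2 = 14
c(3) = 2 × 14 + 2 = 30
c(4) = 2 × 30 + 2 = 62
c(5) = 2 × 62 + 2 = 126
c(6) = 2 × 126 + 2 = 254
c(7) = 2 × 254 + 2 = 510

510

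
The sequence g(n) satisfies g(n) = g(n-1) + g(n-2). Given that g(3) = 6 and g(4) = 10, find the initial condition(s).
Work backwards using g(k) = g(k+2) - g(k+1):
g(2) = g(4) - g(3) = 10 - 6 = 4
g(1) = g(3) - g(2) = 6 - 4 = 2
g(0) = g(2) - g(1) = 4 - 2 = 2

g(0) = 2, g(1) = 2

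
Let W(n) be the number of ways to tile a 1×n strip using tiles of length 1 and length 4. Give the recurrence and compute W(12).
Condition on the last tile: it has length 1 (leaving a 1×(n-1) strip) or length 4 (leaving a 1×(n-4) strip), so W(n) = W(n-1) + W(n-4) (order-4 linear recurrence).
For 0 ≤ i < 4 only unit tiles fit, so W(i) = 1.
Iterating the recurrence: W(4) = 2, W(5) = 3, W(6) = 4, W(7) = 5, W(8) = 7, W(9) = 10, W(10) = 14, W(11) = 19, W(12) = 26.

W(n) = W(n-1) + W(n-4), with W(i) = 1 for 0 ≤ i < 4; W(12) = 26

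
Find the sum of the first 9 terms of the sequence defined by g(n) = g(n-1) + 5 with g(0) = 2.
Computing the sequence terms: 2, 7, 12, 17, 22, 27, 32, 37, 42
Adding these values together:

198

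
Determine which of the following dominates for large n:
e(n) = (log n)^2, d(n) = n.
Comparing growth rates:
Growth-rate hierarchy: log n ≺ any polynomial ≺ any exponential cⁿ (c>1) ≺ n! ≺ nⁿ.
polynomial degree 1 dominates polylogarithmic (log n)^2 asymptotically.

d(n) grows faster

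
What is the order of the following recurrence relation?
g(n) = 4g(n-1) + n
The order is the largest lag k for which g(n-k) appears. Here the deepest term is g(n-1) (the n term is non-homogeneous and does not affect the order), so the order is 1.

Order 1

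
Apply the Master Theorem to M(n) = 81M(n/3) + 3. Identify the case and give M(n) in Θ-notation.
Master Theorem template: M(n) = a·M(n/b) + f(n).
Here: a=81, b=3, f(n)=3
Compute log_b(a) = log_3(81) = 4.
f(n) = 3 = O(n^(4-ε)) with ε = 4. Case 1: M(n) = Θ(n^log_b(a)) = Θ(n^4).

Case 1: M(n) = Θ(n^4)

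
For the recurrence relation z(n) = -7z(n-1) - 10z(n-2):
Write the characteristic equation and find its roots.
Substitute z(n) = rⁿ and divide through by rⁿ⁻²: r² + 7r + 10 = 0
Factor: (r + 5)(r + 2) = 0, so r = -5, -2.
General solution: z(n) = A·(-5)ⁿ + B·(-2)ⁿ

Characteristic: r² + 7r + 10 = 0, Roots: r = -5, -2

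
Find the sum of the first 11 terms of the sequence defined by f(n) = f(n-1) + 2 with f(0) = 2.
Computing the sequence terms: 2, 4, 6, 8, 10, 12, 14, 16, 18, 20, 22
Adding these values together:

132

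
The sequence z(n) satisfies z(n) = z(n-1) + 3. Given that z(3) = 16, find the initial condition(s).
z(3) = z(0) + 3·3, so z(0) = 16 - 9 = 7.

z(0) = 7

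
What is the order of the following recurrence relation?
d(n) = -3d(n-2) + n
The order is the largest lag k for which d(n-k) appears. Here the deepest term is d(n-2) (the n term is non-homogeneous and does not affect the order), so the order is 2.

Order 2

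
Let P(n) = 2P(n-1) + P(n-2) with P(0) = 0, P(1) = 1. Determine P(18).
Computing the sequence terms:
0, 1, 2, 5, 12, 29, 70, 169, 408, 985, 2378, 5741, 13860, 33461, 80782, 195025, 470832, 1136689, 2744210

2744210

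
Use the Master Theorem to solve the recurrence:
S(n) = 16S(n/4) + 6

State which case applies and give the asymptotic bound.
Master Theorem template: S(n) = a·S(n/b) + f(n).
Here: a=16, b=4, f(n)=6
Compute log_b(a) = log_4(16) = 2.
f(n) = 6 = O(n^(2-ε)) with ε = 2. Case 1: S(n) = Θ(n^log_b(a)) = Θ(n^2).

Case 1: S(n) = Θ(n^2)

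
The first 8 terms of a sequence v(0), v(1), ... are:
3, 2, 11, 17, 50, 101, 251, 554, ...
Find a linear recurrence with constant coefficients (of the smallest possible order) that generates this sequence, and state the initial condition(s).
Look for the lowest-order linear relation among consecutive terms.
Observation: v(n) - 1·v(n-1) - (3)·v(n-2) = 0 holds for the shown terms, and no order-1 relation v(n) = α·v(n-1) + β fits.
Check at n=3: 1·11 + (3)·2 = 17. ✓

v(n) = v(n-1) + 3v(n-2), v(0) = 3, v(1) = 2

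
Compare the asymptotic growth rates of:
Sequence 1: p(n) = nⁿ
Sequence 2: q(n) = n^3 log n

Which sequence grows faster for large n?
Comparing growth rates:
Growth-rate hierarchy: log n ≺ any polynomial ≺ any exponential cⁿ (c>1) ≺ n! ≺ nⁿ.
super-exponential nⁿ dominates polynomial degree 3 (with log factor) asymptotically.

p(n) grows faster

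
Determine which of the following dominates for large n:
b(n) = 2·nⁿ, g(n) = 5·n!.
Comparing growth rates:
Growth-rate hierarchy: log n ≺ any polynomial ≺ any exponential cⁿ (c>1) ≺ n! ≺ nⁿ.
super-exponential nⁿ dominates factorial asymptotically.

b(n) grows faster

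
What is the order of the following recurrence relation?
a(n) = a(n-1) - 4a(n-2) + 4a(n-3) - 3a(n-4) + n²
The order is the largest lag k for which a(n-k) appears. Here the deepest term is a(n-4) (the n² term is non-homogeneous and does not affect the order), so the order is 4.

Order 4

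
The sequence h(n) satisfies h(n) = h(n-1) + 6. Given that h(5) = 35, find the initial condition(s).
h(5) = h(0) + 5·6, so h(0) = 35 - 30 = 5.

h(0) = 5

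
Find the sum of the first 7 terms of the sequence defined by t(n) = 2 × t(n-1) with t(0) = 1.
Computing the sequence terms: 1, 2, 4, 8, 16, 32, 64
Adding these values together:

127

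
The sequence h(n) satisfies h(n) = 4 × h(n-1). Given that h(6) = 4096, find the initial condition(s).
In general h(n) = 4ⁿ · h(0). At n = 6: h(0) = h(6) / 4^6 = 4096 / 4096 = 1.

h(0) = 1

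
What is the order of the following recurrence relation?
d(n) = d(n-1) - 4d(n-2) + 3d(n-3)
The order is the largest lag k for which d(n-k) appears. Here the deepest term is d(n-3), so the order is 3.

Order 3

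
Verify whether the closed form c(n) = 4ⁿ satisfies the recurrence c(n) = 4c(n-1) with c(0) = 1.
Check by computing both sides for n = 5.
From the recurrence with c(0) = 1:
  c(0) = 1, c(1) = 4, c(2) = 16, c(3) = 64, c(4) = 256, c(5) = 1024
  so the recurrence gives c(5) = 1024.
From the proposed closed form c(n) = 4ⁿ:
  c(5) = 1024.
Both sides give 1024 at n = 5, and the initial condition(s) match, so the closed form is consistent.

Yes, the closed form is correct.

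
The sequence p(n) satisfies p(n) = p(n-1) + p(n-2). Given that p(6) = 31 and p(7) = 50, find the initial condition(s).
Work backwards using p(k) = p(k+2) - p(k+1):
p(5) = p(7) - p(6) = 50 - 31 = 19
p(4) = p(6) - p(5) = 31 - 19 = 12
p(3) = p(5) - p(4) = 19 - 12 = 7
p(2) = p(4) - p(3) = 12 - 7 = 5
p(1) = p(3) - p(2) = 7 - 5 = 2
p(0) = p(2) - p(1) = 5 - 2 = 3

p(0) = 3, p(1) = 2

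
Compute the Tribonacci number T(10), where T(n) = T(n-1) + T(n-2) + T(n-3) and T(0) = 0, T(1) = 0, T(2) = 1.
Computing the sequence terms:
0, 0, 1, 1, 2, 4, 7, 13, 24, 44, 81

81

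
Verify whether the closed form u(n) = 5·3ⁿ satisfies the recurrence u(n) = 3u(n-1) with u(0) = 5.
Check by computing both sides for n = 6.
From the recurrence with u(0) = 5:
  u(0) = 5, u(1) = 15, u(2) = 45, u(3) = 135, u(4) = 405, u(5) = 1215, u(6) = 3645
  so the recurrence gives u(6) = 3645.
From the proposed closed form u(n) = 5·3ⁿ:
  u(6) = 3645.
Both sides give 3645 at n = 6, and the initial condition(s) match, so the closed form is consistent.

Yes, the closed form is correct.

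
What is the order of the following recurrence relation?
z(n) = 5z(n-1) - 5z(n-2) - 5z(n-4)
The order is the largest lag k for which z(n-k) appears. Here the deepest term is z(n-4), so the order is 4.

Order 4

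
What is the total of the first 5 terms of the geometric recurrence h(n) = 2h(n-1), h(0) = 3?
Computing the sequence terms: 3, 6, 12, 24, 48
Adding these values together:

93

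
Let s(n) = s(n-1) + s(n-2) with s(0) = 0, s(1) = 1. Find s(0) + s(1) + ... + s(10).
Computing the sequence terms: 0, 1, 1, 2, 3, 5, 8, 13, 21, 34, 55
Adding these values together:

143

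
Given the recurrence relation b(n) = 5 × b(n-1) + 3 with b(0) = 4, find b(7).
Computing step by step:
b(0) = 4
b(1) = 5 × 4 + 3 = 23
b(2) = 5 × 23 + 3 = 118
b(3) = 5 × 118 + 3 = 593
b(4) = 5 × 593 + 3 = 2968
b(5) = 5 × 2968 + 3 = 14843
b(6) = 5 × 14843 + 3 = 74218
b(7) = 5 × 74218 + 3 = 371093

371093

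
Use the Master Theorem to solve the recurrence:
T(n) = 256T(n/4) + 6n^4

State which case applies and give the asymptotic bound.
Master Theorem template: T(n) = a·T(n/b) + f(n).
Here: a=256, b=4, f(n)=6n^4
Compute log_b(a) = log_4(256) = 4.
f(n) = 6n^4 = Θ(n^4). Case 2: T(n) = Θ(n^4 log n).

Case 2: T(n) = Θ(n^4 log n)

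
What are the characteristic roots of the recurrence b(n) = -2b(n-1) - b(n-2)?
Substitute b(n) = rⁿ and divide through by rⁿ⁻²: r² + 2r + 1 = 0
Factor: (r + 1)² = 0, so r = -1 (double root).
General solution: b(n) = (A + Bn)·(-1)ⁿ

Characteristic: r² + 2r + 1 = 0, Roots: r = -1 (double root)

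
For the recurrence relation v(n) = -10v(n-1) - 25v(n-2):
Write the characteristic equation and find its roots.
Substitute v(n) = rⁿ and divide through by rⁿ⁻²: r² + 10r + 25 = 0
Factor: (r + 5)² = 0, so r = -5 (double root).
General solution: v(n) = (A + Bn)·(-5)ⁿ

Characteristic: r² + 10r + 25 = 0, Roots: r = -5 (double root)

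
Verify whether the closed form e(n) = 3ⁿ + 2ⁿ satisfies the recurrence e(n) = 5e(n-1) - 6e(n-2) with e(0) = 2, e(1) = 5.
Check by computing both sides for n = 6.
From the recurrence with e(0) = 2, e(1) = 5:
  e(0) = 2, e(1) = 5, e(2) = 13, e(3) = 35, e(4) = 97, e(5) = 275, e(6) = 793
  so the recurrence gives e(6) = 793.
From the proposed closed form e(n) = 3ⁿ + 2ⁿ:
  e(6) = 793.
Both sides give 793 at n = 6, and the initial condition(s) match, so the closed form is consistent.

Yes, the closed form is correct.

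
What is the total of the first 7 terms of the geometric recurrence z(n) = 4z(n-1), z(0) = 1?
Computing the sequence terms: 1, 4, 16, 64, 256, 1024, 4096
Adding these values together:

5461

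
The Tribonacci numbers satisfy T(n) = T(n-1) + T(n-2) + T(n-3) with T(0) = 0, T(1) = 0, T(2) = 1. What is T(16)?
Computing the sequence terms:
0, 0, 1, 1, 2, 4, 7, 13, 24, 44, 81, 149, 274, 504, 927, 1705, 3136

3136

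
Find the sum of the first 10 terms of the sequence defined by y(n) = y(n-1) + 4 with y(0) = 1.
Computing the sequence terms: 1, 5, 9, 13, 17, 21, 25, 29, 33, 37
Adding these values together:

190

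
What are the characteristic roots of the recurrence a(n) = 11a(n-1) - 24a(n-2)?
Substitute a(n) = rⁿ and divide through by rⁿ⁻²: r² - 11r + 24 = 0
Factor: (r - 8)(r - 3) = 0, so r = 8, 3.
General solution: a(n) = A·8ⁿ + B·3ⁿ

Characteristic: r² - 11r + 24 = 0, Roots: r = 8, 3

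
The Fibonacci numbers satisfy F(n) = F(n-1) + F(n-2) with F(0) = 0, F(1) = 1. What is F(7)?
Computing the sequence terms:
0, 1, 1, 2, 3, 5, 8, 13

13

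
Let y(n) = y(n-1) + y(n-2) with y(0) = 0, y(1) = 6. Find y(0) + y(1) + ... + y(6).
Computing the sequence terms: 0, 6, 6, 12, 18, 30, 48
Adding these values together:

120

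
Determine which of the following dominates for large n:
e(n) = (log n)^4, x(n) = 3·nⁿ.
Comparing growth rates:
Growth-rate hierarchy: log n ≺ any polynomial ≺ any exponential cⁿ (c>1) ≺ n! ≺ nⁿ.
super-exponential nⁿ dominates polylogarithmic (log n)^4 asymptotically.

x(n) grows faster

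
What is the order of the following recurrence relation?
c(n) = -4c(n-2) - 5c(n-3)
The order is the largest lag k for which c(n-k) appears. Here the deepest term is c(n-3), so the order is 3.

Order 3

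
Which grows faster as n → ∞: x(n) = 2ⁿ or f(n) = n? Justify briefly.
Comparing growth rates:
Growth-rate hierarchy: log n ≺ any polynomial ≺ any exponential cⁿ (c>1) ≺ n! ≺ nⁿ.
exponential base 2 dominates polynomial degree 1 asymptotically.

x(n) grows faster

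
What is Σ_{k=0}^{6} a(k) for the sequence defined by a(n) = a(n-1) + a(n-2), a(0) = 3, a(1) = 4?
Computing the sequence terms: 3, 4, 7, 11, 18, 29, 47
Adding these values together:

119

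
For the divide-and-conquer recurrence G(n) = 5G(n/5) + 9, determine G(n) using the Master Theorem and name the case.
Master Theorem template: G(n) = a·G(n/b) + f(n).
Here: a=5, b=5, f(n)=9
Compute log_b(a) = log_5(5) = 1.
f(n) = 9 = O(n^(1-ε)) with ε = 1. Case 1: G(n) = Θ(n^log_b(a)) = Θ(n).

Case 1: G(n) = Θ(n)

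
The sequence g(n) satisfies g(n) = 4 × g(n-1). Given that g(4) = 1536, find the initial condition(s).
In general g(n) = 4ⁿ · g(0). At n = 4: g(0) = g(4) / 4^4 = 1536 / 256 = 6.

g(0) = 6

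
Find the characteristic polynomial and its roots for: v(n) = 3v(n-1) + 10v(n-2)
Substitute v(n) = rⁿ and divide through by rⁿ⁻²: r² - 3r - 10 = 0
Factor: (r + 2)(r - 5) = 0, so r = -2, 5.
General solution: v(n) = A·(-2)ⁿ + B·5ⁿ

Characteristic: r² - 3r - 10 = 0, Roots: r = -2, 5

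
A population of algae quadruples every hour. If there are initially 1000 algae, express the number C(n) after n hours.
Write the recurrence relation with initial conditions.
Each hour multiplies the count by 4, so the count after n hours depends only on the count after n-1 hours: C(n) = 4 × C(n-1). The starting count gives C(0) = 1000.
Unrolling n times gives the closed form C(n) = 1000 × 4ⁿ.

C(n) = 4 × C(n-1), C(0) = 1000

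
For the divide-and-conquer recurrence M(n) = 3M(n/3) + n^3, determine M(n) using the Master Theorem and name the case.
Master Theorem template: M(n) = a·M(n/b) + f(n).
Here: a=3, b=3, f(n)=n^3
Compute log_b(a) = log_3(3) = 1.
f(n) = n^3 = Ω(n^(1+ε)) with ε = 2, and the regularity condition holds (a·f(n/b) = (a/b^3)·f(n) with a/b^3 = 3^-2 < 1). Case 3: M(n) = Θ(f(n)) = Θ(n^3).

Case 3: M(n) = Θ(n^3)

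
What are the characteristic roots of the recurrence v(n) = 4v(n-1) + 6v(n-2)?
Substitute v(n) = rⁿ and divide through by rⁿ⁻²: r² - 4r - 6 = 0
Discriminant: 4² + 4·6 = 40, not a perfect square, so by the quadratic formula r = (4 ± √40)/2.
General solution: v(n) = A·r₁ⁿ + B·r₂ⁿ where r₁,r₂ = (4 ± √40)/2

Characteristic: r² - 4r - 6 = 0, Roots: r = (4 ± √40)/2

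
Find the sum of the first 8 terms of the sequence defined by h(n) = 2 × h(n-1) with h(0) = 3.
Computing the sequence terms: 3, 6, 12, 24, 48, 96, 192, 384
Adding these values together:

765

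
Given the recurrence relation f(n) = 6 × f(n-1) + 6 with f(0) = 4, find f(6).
Computing step by step:
f(0) = 4
f(1) = 6 × 4 + 6 = 30
f(2) = 6 × 30 + 6 = 186
f(3) = 6 × 186 + 6 = 1122
f(4) = 6 × 1122 + 6 = 6738
f(5) = 6 × 6738 + 6 = 40434
f(6) = 6 × 40434 + 6 = 242610

242610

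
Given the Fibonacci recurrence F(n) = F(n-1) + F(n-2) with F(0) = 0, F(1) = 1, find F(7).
Computing the sequence terms:
0, 1, 1, 2, 3, 5, 8, 13

13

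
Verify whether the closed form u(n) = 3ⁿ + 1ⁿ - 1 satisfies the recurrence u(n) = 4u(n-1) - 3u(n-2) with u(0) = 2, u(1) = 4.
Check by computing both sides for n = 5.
From the recurrence with u(0) = 2, u(1) = 4:
  u(0) = 2, u(1) = 4, u(2) = 10, u(3) = 28, u(4) = 82, u(5) = 244
  so the recurrence gives u(5) = 244.
From the proposed closed form u(n) = 3ⁿ + 1ⁿ - 1:
  u(5) = 243.
The recurrence gives 244 but the closed form gives 243, so the closed form does not satisfy the recurrence.

No, the closed form is incorrect.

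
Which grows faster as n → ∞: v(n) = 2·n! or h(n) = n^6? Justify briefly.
Comparing growth rates:
Growth-rate hierarchy: log n ≺ any polynomial ≺ any exponential cⁿ (c>1) ≺ n! ≺ nⁿ.
factorial dominates polynomial degree 6 asymptotically.

v(n) grows faster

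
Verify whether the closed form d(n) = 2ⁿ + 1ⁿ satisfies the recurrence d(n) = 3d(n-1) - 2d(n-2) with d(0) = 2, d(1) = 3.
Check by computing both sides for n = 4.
From the recurrence with d(0) = 2, d(1) = 3:
  d(0) = 2, d(1) = 3, d(2) = 5, d(3) = 9, d(4) = 17
  so the recurrence gives d(4) = 17.
From the proposed closed form d(n) = 2ⁿ + 1ⁿ:
  d(4) = 17.
Both sides give 17 at n = 4, and the initial condition(s) match, so the closed form is consistent.

Yes, the closed form is correct.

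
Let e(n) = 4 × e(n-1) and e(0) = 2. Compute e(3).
Computing step by step:
e(0) = 2
e(1) = 4 × 2 = 8
e(2) = 4 × 8 = 32
e(3) = 4 × 32 = 128

128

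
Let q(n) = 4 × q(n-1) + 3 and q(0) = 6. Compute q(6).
Computing step by step:
q(0) = 6
q(1) = 4 × 6 + 3 = 27
q(2) = 4 × 27 + 3 = 111
q(3) = 4 × 111 + 3 = 447
q(4) = 4 × 447 + 3 = 1791
q(5) = 4 × 1791 + 3 = 7167
q(6) = 4 × 7167 + 3 = 28671

28671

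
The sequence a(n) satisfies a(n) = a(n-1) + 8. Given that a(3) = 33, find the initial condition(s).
a(3) = a(0) + 3·8, so a(0) = 33 - 24 = 9.

a(0) = 9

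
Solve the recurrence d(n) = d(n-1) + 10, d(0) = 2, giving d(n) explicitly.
Recurrence: d(n) = d(n-1) + 10, initial: d(0) = 2.
Each step adds 10, so d(n) = d(0) + 10n = 10n + 2.

d(n) = 10n + 2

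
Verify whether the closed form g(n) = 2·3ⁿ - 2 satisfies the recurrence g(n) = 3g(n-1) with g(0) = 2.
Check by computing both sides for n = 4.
From the recurrence with g(0) = 2:
  g(0) = 2, g(1) = 6, g(2) = 18, g(3) = 54, g(4) = 162
  so the recurrence gives g(4) = 162.
From the proposed closed form g(n) = 2·3ⁿ - 2:
  g(4) = 160.
The recurrence gives 162 but the closed form gives 160, so the closed form does not satisfy the recurrence.

No, the closed form is incorrect.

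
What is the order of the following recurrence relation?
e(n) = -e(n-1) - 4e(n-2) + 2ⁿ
The order is the largest lag k for which e(n-k) appears. Here the deepest term is e(n-2) (the 2ⁿ term is non-homogeneous and does not affect the order), so the order is 2.

Order 2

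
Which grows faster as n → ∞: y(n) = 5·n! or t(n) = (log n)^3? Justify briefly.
Comparing growth rates:
Growth-rate hierarchy: log n ≺ any polynomial ≺ any exponential cⁿ (c>1) ≺ n! ≺ nⁿ.
factorial dominates polylogarithmic (log n)^3 asymptotically.

y(n) grows faster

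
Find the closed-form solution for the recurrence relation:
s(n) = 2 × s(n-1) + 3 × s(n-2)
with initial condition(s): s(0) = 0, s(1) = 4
Recurrence: s(n) = 2 × s(n-1) + 3 × s(n-2), initial: s(0) = 0, s(1) = 4.
Characteristic equation: r² - 2r - 3 = 0, which factors as (r - 3)(r + 1) = 0, so r = 3, -1. General solution s(n) = A·3ⁿ + B·(-1)ⁿ. From s(0) = 0: A + B = 0. From s(1) = 4: 3A - 1B = 4. Solving gives A = 1, B = -1.

s(n) = 3ⁿ - (-1)ⁿ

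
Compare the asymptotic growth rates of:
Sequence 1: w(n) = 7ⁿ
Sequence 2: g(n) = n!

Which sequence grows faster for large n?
Comparing growth rates:
Growth-rate hierarchy: log n ≺ any polynomial ≺ any exponential cⁿ (c>1) ≺ n! ≺ nⁿ.
factorial dominates exponential base 7 asymptotically.

g(n) grows faster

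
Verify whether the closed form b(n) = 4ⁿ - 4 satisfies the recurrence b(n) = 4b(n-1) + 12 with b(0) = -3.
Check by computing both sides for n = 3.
From the recurrence with b(0) = -3:
  b(0) = -3, b(1) = 0, b(2) = 12, b(3) = 60
  so the recurrence gives b(3) = 60.
From the proposed closed form b(n) = 4ⁿ - 4:
  b(3) = 60.
Both sides give 60 at n = 3, and the initial condition(s) match, so the closed form is consistent.

Yes, the closed form is correct.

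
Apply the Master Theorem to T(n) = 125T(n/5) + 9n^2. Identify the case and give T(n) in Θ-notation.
Master Theorem template: T(n) = a·T(n/b) + f(n).
Here: a=125, b=5, f(n)=9n^2
Compute log_b(a) = log_5(125) = 3.
f(n) = 9n^2 = O(n^(3-ε)) with ε = 1. Case 1: T(n) = Θ(n^log_b(a)) = Θ(n^3).

Case 1: T(n) = Θ(n^3)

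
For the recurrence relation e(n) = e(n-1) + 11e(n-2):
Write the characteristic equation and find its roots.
Substitute e(n) = rⁿ and divide through by rⁿ⁻²: r² - r - 11 = 0
Discriminant: 1² + 4·11 = 45, not a perfect square, so by the quadratic formula r = (1 ± √45)/2.
General solution: e(n) = A·r₁ⁿ + B·r₂ⁿ where r₁,r₂ = (1 ± √45)/2

Characteristic: r² - r - 11 = 0, Roots: r = (1 ± √45)/2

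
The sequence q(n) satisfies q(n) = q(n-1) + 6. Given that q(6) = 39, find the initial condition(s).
q(6) = q(0) + 6·6, so q(0) = 39 - 36 = 3.

q(0) = 3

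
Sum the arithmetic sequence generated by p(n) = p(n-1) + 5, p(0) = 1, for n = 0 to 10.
Computing the sequence terms: 1, 6, 11, 16, 21, 26, 31, 36, 41, 46, 51
Adding these values together:

286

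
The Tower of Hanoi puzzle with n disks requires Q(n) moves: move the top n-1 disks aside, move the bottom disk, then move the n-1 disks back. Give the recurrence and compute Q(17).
Moving n disks = move the top n-1 disks aside (Q(n-1) moves) + move the largest disk (1 move) + move the n-1 disks back on top (Q(n-1) moves), so Q(n) = 2Q(n-1) + 1, with Q(1) = 1 (a single disk takes one move).
First terms: 1, 3, 7, 15, 31, 63, … — each is one less than a power of 2. Indeed Q(n) + 1 = 2(Q(n-1) + 1) with Q(1) + 1 = 2, so Q(n) + 1 = 2ⁿ and Q(n) = 2ⁿ - 1.
Hence Q(17) = 2^17 - 1 = 131072 - 1 = 131071.

Q(n) = 2Q(n-1) + 1, Q(1) = 1; Q(17) = 131071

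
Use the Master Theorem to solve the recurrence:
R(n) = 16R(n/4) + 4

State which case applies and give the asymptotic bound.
Master Theorem template: R(n) = a·R(n/b) + f(n).
Here: a=16, b=4, f(n)=4
Compute log_b(a) = log_4(16) = 2.
f(n) = 4 = O(n^(2-ε)) with ε = 2. Case 1: R(n) = Θ(n^log_b(a)) = Θ(n^2).

Case 1: R(n) = Θ(n^2)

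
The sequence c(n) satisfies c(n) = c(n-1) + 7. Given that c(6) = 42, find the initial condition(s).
c(6) = c(0) + 6·7, so c(0) = 42 - 42 = 0.

c(0) = 0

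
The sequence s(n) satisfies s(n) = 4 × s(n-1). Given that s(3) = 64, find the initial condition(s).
In general s(n) = 4ⁿ · s(0). At n = 3: s(0) = s(3) / 4^3 = 64 / 64 = 1.

s(0) = 1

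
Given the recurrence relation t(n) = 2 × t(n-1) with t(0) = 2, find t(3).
Computing step by step:
t(0) = 2
t(1) = 2 × 2 = 4
t(2) = 2 × 4 = 8
t(3) = 2 × 8 = 16

16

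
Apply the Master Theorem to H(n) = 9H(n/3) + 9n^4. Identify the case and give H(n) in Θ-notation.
Master Theorem template: H(n) = a·H(n/b) + f(n).
Here: a=9, b=3, f(n)=9n^4
Compute log_b(a) = log_3(9) = 2.
f(n) = 9n^4 = Ω(n^(2+ε)) with ε = 2, and the regularity condition holds (a·f(n/b) = (a/b^4)·f(n) with a/b^4 = 3^-2 < 1). Case 3: H(n) = Θ(f(n)) = Θ(n^4).

Case 3: H(n) = Θ(n^4)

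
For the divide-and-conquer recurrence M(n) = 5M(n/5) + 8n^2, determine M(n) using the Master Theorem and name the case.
Master Theorem template: M(n) = a·M(n/b) + f(n).
Here: a=5, b=5, f(n)=8n^2
Compute log_b(a) = log_5(5) = 1.
f(n) = 8n^2 = Ω(n^(1+ε)) with ε = 1, and the regularity condition holds (a·f(n/b) = (a/b^2)·f(n) with a/b^2 = 5^-1 < 1). Case 3: M(n) = Θ(f(n)) = Θ(n^2).

Case 3: M(n) = Θ(n^2)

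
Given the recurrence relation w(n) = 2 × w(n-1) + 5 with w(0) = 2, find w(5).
Computing step by step:
w(0) = 2
w(1) = 2 × 2 + 5 = 9
w(2) = 2 × 9 + 5 = 23
w(3) = 2 × 23 + 5 = 51
w(4) = 2 × 51 + 5 = 107
w(5) = 2 × 107 + 5 = 219

219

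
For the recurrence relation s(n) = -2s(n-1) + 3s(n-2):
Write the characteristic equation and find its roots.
Substitute s(n) = rⁿ and divide through by rⁿ⁻²: r² + 2r - 3 = 0
Factor: (r - 1)(r + 3) = 0, so r = 1, -3.
General solution: s(n) = A·1ⁿ + B·(-3)ⁿ

Characteristic: r² + 2r - 3 = 0, Roots: r = 1, -3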